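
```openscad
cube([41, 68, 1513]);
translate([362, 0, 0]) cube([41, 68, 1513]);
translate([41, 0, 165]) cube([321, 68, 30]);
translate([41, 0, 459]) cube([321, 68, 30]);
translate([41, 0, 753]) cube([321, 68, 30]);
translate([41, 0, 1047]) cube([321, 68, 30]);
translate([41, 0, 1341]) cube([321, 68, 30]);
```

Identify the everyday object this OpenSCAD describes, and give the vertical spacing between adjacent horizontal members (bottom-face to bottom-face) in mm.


A ladder. The rung spacing is 294 mm.

Two tall 41×68 posts with 5 short bars between them — a ladder. Adjacent rungs sit at z = 165 and z = 459, so the spacing is 459 − 165 = 294 mm.


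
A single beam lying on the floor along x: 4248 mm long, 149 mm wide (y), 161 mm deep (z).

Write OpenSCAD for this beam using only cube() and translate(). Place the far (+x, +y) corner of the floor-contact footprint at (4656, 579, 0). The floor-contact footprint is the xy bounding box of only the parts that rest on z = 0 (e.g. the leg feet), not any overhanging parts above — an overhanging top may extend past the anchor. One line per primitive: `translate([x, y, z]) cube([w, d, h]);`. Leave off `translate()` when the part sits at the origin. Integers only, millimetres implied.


translate([408, 430, 0]) cube([4248, 149, 161]);


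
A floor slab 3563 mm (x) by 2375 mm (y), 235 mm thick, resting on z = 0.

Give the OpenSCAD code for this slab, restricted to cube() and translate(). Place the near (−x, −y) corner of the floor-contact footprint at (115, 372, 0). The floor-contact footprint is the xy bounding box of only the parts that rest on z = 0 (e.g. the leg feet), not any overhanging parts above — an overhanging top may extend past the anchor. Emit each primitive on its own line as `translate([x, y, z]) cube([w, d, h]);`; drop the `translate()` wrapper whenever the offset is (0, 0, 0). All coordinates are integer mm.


translate([115, 372, 0]) cube([3563, 2375, 235]);


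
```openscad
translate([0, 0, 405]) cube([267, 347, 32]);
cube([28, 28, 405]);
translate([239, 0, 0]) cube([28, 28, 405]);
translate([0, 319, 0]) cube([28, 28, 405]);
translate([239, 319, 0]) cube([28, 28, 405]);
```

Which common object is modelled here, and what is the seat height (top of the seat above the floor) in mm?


A stool. The seat height is 437 mm.

A 267×347×32 slab at z = 405 on four corner posts — a stool. The seat top is 405 + 32 = 437 mm.


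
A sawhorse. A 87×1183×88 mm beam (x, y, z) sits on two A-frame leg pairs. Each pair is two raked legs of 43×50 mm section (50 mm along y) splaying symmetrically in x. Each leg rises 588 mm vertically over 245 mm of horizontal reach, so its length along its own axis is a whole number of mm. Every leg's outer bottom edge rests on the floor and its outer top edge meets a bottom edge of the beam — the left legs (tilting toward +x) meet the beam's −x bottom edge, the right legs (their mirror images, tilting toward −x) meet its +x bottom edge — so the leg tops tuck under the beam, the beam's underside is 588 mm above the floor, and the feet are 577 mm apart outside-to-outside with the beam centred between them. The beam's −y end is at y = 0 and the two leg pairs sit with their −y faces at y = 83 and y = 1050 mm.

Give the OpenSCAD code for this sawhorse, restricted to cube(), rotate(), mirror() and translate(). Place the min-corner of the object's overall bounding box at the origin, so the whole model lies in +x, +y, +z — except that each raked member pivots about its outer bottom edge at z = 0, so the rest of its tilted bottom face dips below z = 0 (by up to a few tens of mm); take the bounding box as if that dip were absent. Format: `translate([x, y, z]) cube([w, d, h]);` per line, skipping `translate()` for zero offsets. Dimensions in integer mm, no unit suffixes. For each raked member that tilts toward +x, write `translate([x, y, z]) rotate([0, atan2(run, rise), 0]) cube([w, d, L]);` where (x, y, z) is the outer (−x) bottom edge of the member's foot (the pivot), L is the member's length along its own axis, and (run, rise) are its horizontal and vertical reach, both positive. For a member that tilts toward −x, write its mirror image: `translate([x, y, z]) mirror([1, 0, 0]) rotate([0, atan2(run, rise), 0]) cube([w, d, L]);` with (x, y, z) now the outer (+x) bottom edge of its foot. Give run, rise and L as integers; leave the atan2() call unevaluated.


translate([245, 0, 588]) cube([87, 1183, 88]);
translate([0, 83, 0]) rotate([0, atan2(245, 588), 0]) cube([43, 50, 637]);
translate([577, 83, 0]) mirror([1, 0, 0]) rotate([0, atan2(245, 588), 0]) cube([43, 50, 637]);
translate([0, 1050, 0]) rotate([0, atan2(245, 588), 0]) cube([43, 50, 637]);
translate([577, 1050, 0]) mirror([1, 0, 0]) rotate([0, atan2(245, 588), 0]) cube([43, 50, 637]);


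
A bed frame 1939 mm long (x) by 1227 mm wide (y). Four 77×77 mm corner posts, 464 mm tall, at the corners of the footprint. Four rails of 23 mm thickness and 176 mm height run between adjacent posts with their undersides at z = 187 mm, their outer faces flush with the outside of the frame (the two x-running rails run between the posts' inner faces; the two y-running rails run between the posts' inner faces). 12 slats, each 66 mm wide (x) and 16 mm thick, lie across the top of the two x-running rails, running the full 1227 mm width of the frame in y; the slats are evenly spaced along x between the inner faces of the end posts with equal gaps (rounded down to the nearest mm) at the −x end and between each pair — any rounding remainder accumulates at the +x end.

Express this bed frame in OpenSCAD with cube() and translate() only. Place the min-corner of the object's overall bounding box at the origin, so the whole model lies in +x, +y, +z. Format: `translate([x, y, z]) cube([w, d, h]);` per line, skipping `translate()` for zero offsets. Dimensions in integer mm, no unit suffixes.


cube([77, 77, 464]);
translate([0, 1150, 0]) cube([77, 77, 464]);
translate([1862, 0, 0]) cube([77, 77, 464]);
translate([1862, 1150, 0]) cube([77, 77, 464]);
translate([77, 0, 187]) cube([1785, 23, 176]);
translate([77, 1204, 187]) cube([1785, 23, 176]);
translate([0, 77, 187]) cube([23, 1073, 176]);
translate([1916, 77, 187]) cube([23, 1073, 176]);
translate([153, 0, 363]) cube([66, 1227, 16]);
translate([295, 0, 363]) cube([66, 1227, 16]);
translate([437, 0, 363]) cube([66, 1227, 16]);
translate([579, 0, 363]) cube([66, 1227, 16]);
translate([721, 0, 363]) cube([66, 1227, 16]);
translate([863, 0, 363]) cube([66, 1227, 16]);
translate([1005, 0, 363]) cube([66, 1227, 16]);
translate([1147, 0, 363]) cube([66, 1227, 16]);
translate([1289, 0, 363]) cube([66, 1227, 16]);
translate([1431, 0, 363]) cube([66, 1227, 16]);
translate([1573, 0, 363]) cube([66, 1227, 16]);
translate([1715, 0, 363]) cube([66, 1227, 16]);


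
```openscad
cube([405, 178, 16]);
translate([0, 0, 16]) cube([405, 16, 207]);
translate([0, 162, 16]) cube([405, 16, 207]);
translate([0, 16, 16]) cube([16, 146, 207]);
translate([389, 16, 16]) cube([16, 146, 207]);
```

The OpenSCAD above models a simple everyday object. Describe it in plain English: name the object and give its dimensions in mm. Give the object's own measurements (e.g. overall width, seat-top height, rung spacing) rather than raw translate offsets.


An open-topped rectangular box: outside dimensions 405×178×223 mm, with a uniform wall and base thickness of 16 mm. The base is a full 405×178 slab on the floor; four walls sit on top of the base. The front and back walls (the −y and +y sides) span the full width; the two side walls fit between them.


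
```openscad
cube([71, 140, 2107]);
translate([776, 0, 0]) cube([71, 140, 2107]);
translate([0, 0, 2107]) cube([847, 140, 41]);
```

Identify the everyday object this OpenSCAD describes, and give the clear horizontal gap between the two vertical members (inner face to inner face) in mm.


A door frame. The clear opening width is 705 mm.

Two 2107 mm tall posts with a header on top — a door frame. The left jamb is 71 mm wide at x = 0; the right jamb starts at x = 776. The clear opening is 776 − 71 = 705 mm.


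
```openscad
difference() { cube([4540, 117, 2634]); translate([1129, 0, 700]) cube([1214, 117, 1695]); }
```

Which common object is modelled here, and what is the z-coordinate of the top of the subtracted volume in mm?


A wall with a window opening. The window head height is 2395 mm.

A wall with a rectangular opening subtracted — a window. Sill at z = 700, opening 1695 mm tall, so the head is at 700 + 1695 = 2395 mm.


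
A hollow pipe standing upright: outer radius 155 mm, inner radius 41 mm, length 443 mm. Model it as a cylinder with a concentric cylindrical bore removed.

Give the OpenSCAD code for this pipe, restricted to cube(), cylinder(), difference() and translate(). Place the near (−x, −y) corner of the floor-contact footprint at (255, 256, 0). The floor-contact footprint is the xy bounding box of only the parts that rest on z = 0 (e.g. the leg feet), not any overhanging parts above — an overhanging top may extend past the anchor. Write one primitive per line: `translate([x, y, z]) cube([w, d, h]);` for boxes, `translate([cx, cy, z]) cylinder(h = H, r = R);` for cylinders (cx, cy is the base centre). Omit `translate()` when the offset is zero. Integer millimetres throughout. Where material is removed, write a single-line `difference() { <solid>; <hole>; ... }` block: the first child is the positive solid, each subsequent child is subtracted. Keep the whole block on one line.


difference() { translate([410, 411, 0]) cylinder(h = 443, r = 155); translate([410, 411, 0]) cylinder(h = 443, r = 41); }


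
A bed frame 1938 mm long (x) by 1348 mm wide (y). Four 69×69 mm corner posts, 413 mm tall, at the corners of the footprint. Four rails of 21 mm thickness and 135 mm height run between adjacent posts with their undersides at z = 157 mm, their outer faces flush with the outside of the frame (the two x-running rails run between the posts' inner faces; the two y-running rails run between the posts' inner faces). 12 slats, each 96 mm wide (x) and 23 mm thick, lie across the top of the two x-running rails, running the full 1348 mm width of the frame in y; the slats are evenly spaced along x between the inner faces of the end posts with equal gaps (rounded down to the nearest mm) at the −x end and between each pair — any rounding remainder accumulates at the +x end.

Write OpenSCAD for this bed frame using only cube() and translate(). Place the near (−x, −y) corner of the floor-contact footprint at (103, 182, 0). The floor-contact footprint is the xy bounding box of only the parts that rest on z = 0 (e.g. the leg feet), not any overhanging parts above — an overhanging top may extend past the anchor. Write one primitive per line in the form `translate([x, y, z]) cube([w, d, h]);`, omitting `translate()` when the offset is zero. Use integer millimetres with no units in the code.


// slat z = rail_z + rail_h = 157 + 135 = 292
// slat gap = ⌊(1800 − 12·96) / 13⌋ = 49
translate([103, 182, 0]) cube([69, 69, 413]);
translate([103, 1461, 0]) cube([69, 69, 413]);
translate([1972, 182, 0]) cube([69, 69, 413]);
translate([1972, 1461, 0]) cube([69, 69, 413]);
translate([172, 182, 157]) cube([1800, 21, 135]);
translate([172, 1509, 157]) cube([1800, 21, 135]);
translate([103, 251, 157]) cube([21, 1210, 135]);
translate([2020, 251, 157]) cube([21, 1210, 135]);
translate([221, 182, 292]) cube([96, 1348, 23]);
translate([366, 182, 292]) cube([96, 1348, 23]);
translate([511, 182, 292]) cube([96, 1348, 23]);
translate([656, 182, 292]) cube([96, 1348, 23]);
translate([801, 182, 292]) cube([96, 1348, 23]);
translate([946, 182, 292]) cube([96, 1348, 23]);
translate([1091, 182, 292]) cube([96, 1348, 23]);
translate([1236, 182, 292]) cube([96, 1348, 23]);
translate([1381, 182, 292]) cube([96, 1348, 23]);
translate([1526, 182, 292]) cube([96, 1348, 23]);
translate([1671, 182, 292]) cube([96, 1348, 23]);
translate([1816, 182, 292]) cube([96, 1348, 23]);


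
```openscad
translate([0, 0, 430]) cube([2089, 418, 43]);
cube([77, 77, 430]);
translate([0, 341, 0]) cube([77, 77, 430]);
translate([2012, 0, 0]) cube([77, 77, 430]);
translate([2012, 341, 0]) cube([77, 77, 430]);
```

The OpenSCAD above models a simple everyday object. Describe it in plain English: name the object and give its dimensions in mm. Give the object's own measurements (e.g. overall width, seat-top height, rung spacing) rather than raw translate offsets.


A bench: a 2089×418 mm seat slab, 43 mm thick, top at z = 473 mm, on four 77×77 mm square legs flush with the seat corners and standing on z = 0.


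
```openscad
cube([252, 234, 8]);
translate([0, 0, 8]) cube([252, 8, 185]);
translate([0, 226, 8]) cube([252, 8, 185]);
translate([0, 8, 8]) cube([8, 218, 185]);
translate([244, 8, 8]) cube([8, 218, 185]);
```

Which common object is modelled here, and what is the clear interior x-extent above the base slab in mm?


An open box. The internal width is 236 mm.

A 252×234 base slab with four walls standing on it — an open box. The base is 252 mm wide and the walls are 8 mm thick, so the internal width is 252 − 2 × 8 = 236 mm.


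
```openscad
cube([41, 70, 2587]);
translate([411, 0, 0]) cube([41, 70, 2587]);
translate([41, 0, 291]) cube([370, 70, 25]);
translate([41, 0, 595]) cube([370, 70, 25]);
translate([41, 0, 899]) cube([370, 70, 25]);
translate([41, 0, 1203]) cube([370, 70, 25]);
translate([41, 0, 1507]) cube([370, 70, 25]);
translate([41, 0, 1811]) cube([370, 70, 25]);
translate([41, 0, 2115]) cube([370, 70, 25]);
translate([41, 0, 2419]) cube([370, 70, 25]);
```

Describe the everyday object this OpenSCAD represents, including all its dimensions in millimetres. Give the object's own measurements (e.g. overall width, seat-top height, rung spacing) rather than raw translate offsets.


A straight ladder. Two 41×70 mm vertical rails, 2587 mm tall, stand 452 mm apart (outside-to-outside) with their front faces coplanar on the −y side. 8 rungs, each 70 mm deep and 25 mm tall, span between the inner faces of the rails, front faces flush with the rails. The lowest rung's underside is at z = 291 mm and rungs are spaced 304 mm apart (underside to underside).


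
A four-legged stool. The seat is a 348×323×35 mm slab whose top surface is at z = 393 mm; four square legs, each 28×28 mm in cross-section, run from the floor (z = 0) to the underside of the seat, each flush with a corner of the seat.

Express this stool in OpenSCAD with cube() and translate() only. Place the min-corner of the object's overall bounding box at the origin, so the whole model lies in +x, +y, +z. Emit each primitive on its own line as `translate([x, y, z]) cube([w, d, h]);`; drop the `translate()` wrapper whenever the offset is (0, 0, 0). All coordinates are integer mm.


translate([0, 0, 358]) cube([348, 323, 35]);
cube([28, 28, 358]);
translate([320, 0, 0]) cube([28, 28, 358]);
translate([0, 295, 0]) cube([28, 28, 358]);
translate([320, 295, 0]) cube([28, 28, 358]);


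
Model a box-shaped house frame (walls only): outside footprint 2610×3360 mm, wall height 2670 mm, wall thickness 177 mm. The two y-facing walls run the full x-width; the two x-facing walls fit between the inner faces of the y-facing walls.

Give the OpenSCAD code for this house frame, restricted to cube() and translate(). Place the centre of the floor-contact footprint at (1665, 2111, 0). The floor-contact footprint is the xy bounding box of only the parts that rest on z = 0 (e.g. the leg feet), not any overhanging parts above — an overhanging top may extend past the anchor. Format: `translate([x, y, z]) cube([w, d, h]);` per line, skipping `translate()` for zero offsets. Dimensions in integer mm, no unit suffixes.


translate([360, 431, 0]) cube([2610, 177, 2670]);
translate([360, 3614, 0]) cube([2610, 177, 2670]);
translate([360, 608, 0]) cube([177, 3006, 2670]);
translate([2793, 608, 0]) cube([177, 3006, 2670]);


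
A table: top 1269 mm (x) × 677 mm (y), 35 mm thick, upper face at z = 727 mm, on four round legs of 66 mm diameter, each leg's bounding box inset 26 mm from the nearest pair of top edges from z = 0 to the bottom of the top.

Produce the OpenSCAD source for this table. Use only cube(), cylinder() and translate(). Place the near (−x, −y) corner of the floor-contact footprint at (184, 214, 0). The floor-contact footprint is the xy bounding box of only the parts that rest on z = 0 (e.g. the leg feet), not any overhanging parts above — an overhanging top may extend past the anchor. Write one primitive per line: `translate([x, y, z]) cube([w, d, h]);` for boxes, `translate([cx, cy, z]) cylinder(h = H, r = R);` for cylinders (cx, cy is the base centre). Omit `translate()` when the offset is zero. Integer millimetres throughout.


translate([158, 188, 692]) cube([1269, 677, 35]);
translate([217, 247, 0]) cylinder(h = 692, r = 33);
translate([1368, 247, 0]) cylinder(h = 692, r = 33);
translate([217, 806, 0]) cylinder(h = 692, r = 33);
translate([1368, 806, 0]) cylinder(h = 692, r = 33);


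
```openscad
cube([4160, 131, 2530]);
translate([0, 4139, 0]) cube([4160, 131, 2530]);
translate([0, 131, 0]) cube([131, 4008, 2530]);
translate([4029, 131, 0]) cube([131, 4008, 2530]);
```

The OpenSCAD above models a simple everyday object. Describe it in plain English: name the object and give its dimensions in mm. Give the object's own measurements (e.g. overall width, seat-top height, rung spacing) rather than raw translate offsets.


The wall frame of a small rectangular building: four walls, each 2530 mm tall and 131 mm thick, enclosing a footprint 4160 mm (x) by 4270 mm (y) outside-to-outside, with no floor or roof. The front and back walls (the −y and +y sides) span the full width; the two side walls fit between them.


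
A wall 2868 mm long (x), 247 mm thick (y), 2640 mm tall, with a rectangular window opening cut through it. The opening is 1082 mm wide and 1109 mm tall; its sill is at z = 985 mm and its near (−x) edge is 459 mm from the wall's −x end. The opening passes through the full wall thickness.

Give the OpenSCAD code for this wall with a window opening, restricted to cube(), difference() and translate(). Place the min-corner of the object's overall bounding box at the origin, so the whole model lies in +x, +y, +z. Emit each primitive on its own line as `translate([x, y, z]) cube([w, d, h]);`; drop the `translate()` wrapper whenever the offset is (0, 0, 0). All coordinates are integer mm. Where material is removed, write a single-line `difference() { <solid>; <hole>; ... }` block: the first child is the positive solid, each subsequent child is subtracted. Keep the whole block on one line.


difference() { cube([2868, 247, 2640]); translate([459, 0, 985]) cube([1082, 247, 1109]); }


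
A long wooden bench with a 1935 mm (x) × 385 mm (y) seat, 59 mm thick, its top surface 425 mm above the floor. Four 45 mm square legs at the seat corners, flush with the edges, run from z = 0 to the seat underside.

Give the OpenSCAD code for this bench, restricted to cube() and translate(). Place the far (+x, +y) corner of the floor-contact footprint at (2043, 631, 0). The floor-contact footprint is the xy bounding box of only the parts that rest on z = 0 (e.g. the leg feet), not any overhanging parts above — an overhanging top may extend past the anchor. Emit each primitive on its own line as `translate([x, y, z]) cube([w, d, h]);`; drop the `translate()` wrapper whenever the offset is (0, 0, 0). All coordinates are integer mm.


translate([108, 246, 366]) cube([1935, 385, 59]);
translate([108, 246, 0]) cube([45, 45, 366]);
translate([108, 586, 0]) cube([45, 45, 366]);
translate([1998, 246, 0]) cube([45, 45, 366]);
translate([1998, 586, 0]) cube([45, 45, 366]);


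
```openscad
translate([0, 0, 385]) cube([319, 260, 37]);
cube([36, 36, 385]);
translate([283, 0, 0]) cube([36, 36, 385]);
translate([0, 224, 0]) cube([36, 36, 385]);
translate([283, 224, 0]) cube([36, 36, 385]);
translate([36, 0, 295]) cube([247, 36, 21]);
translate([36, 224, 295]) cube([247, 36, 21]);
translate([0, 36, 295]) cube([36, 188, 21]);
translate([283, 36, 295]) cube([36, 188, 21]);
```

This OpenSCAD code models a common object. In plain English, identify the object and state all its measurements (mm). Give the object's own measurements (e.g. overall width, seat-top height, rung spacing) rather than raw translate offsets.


A four-legged stool. The seat is a 319×260×37 mm slab whose top surface is at z = 422 mm; four square legs, each 36×36 mm in cross-section, run from the floor (z = 0) to the underside of the seat, each flush with a corner of the seat. Four stretchers, 36 mm wide and 21 mm tall, connect adjacent legs with their undersides at z = 295 mm, each running between the inner faces of the legs it joins and aligned with the legs' outer faces on the other axis.


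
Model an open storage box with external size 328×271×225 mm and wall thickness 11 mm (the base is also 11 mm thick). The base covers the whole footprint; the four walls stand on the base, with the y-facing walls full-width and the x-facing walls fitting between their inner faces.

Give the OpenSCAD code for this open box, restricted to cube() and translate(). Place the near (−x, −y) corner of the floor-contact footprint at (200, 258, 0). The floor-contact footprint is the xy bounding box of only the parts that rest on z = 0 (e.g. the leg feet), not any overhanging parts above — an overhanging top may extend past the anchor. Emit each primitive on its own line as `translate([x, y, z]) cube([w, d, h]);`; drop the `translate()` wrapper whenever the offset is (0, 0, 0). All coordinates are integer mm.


translate([200, 258, 0]) cube([328, 271, 11]);
translate([200, 258, 11]) cube([328, 11, 214]);
translate([200, 518, 11]) cube([328, 11, 214]);
translate([200, 269, 11]) cube([11, 249, 214]);
translate([517, 269, 11]) cube([11, 249, 214]);


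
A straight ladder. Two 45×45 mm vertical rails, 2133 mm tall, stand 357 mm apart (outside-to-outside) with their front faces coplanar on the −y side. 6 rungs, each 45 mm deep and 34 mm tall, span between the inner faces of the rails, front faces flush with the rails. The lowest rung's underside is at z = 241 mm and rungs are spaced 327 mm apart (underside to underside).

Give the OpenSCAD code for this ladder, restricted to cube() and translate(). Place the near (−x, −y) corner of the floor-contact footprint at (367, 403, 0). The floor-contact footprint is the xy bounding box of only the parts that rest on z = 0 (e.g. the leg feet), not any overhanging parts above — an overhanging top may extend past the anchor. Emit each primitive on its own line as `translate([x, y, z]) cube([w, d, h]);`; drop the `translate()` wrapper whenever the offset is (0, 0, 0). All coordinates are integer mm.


// rung span = 357 - 2*45 = 267
// rung[k] z = 241 + k*327
translate([367, 403, 0]) cube([45, 45, 2133]);
translate([679, 403, 0]) cube([45, 45, 2133]);
translate([412, 403, 241]) cube([267, 45, 34]);
translate([412, 403, 568]) cube([267, 45, 34]);
translate([412, 403, 895]) cube([267, 45, 34]);
translate([412, 403, 1222]) cube([267, 45, 34]);
translate([412, 403, 1549]) cube([267, 45, 34]);
translate([412, 403, 1876]) cube([267, 45, 34]);


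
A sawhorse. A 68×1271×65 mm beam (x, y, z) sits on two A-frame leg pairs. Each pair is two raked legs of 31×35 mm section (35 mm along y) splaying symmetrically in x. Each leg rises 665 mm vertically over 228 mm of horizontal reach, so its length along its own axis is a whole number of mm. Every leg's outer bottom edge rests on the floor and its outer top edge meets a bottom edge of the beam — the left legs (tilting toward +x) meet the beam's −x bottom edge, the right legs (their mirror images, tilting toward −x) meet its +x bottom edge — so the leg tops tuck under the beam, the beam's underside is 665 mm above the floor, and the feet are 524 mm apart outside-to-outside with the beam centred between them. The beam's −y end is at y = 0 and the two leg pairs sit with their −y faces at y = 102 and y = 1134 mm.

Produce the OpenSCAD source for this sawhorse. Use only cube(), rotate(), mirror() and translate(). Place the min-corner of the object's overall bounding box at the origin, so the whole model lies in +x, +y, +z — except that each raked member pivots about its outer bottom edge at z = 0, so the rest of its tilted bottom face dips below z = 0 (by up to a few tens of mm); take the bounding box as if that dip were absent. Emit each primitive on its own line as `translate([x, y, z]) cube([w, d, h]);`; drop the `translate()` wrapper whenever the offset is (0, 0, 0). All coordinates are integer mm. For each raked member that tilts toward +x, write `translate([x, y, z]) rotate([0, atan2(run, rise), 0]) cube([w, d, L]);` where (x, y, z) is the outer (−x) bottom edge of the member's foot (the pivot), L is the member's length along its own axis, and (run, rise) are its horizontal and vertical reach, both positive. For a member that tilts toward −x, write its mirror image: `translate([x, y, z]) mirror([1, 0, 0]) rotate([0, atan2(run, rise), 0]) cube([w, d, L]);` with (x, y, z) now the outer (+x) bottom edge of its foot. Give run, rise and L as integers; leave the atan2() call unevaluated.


// leg length = √(228² + 665²) = 703
// right-leg outer foot x = 2·228 + 68 = 524
// beam min-corner = (228, 0, 665)
translate([228, 0, 665]) cube([68, 1271, 65]);
translate([0, 102, 0]) rotate([0, atan2(228, 665), 0]) cube([31, 35, 703]);
translate([524, 102, 0]) mirror([1, 0, 0]) rotate([0, atan2(228, 665), 0]) cube([31, 35, 703]);
translate([0, 1134, 0]) rotate([0, atan2(228, 665), 0]) cube([31, 35, 703]);
translate([524, 1134, 0]) mirror([1, 0, 0]) rotate([0, atan2(228, 665), 0]) cube([31, 35, 703]);


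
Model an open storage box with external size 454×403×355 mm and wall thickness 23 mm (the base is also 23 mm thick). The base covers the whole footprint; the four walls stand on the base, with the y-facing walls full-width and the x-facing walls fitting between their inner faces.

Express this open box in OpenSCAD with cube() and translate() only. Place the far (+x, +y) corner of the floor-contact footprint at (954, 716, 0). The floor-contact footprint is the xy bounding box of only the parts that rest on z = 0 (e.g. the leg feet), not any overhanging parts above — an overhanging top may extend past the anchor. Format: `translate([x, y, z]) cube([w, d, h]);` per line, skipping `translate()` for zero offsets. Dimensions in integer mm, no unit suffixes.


translate([500, 313, 0]) cube([454, 403, 23]);
translate([500, 313, 23]) cube([454, 23, 332]);
translate([500, 693, 23]) cube([454, 23, 332]);
translate([500, 336, 23]) cube([23, 357, 332]);
translate([931, 336, 23]) cube([23, 357, 332]);


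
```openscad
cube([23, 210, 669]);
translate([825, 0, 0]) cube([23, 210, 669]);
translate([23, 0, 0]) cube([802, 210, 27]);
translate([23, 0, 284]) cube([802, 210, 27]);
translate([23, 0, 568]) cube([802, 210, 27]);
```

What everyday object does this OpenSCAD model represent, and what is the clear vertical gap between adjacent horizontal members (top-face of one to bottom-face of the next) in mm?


A bookshelf. The clear shelf gap is 257 mm.

Two tall side panels with 3 horizontal boards between them — a bookshelf. The first two shelf undersides are at z = 0 and z = 284; with shelf thickness 27, the clear gap is 284 − 0 − 27 = 257 mm.


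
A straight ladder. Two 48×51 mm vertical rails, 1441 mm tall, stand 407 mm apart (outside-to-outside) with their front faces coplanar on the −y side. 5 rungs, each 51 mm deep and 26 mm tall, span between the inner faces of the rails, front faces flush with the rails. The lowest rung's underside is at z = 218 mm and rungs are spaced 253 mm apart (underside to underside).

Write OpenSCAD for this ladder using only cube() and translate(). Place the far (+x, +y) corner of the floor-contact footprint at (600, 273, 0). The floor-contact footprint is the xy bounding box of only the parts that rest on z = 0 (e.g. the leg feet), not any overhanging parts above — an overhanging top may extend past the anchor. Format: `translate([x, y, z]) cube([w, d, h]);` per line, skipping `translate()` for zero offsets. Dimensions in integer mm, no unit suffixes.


translate([193, 222, 0]) cube([48, 51, 1441]);
translate([552, 222, 0]) cube([48, 51, 1441]);
translate([241, 222, 218]) cube([311, 51, 26]);
translate([241, 222, 471]) cube([311, 51, 26]);
translate([241, 222, 724]) cube([311, 51, 26]);
translate([241, 222, 977]) cube([311, 51, 26]);
translate([241, 222, 1230]) cube([311, 51, 26]);


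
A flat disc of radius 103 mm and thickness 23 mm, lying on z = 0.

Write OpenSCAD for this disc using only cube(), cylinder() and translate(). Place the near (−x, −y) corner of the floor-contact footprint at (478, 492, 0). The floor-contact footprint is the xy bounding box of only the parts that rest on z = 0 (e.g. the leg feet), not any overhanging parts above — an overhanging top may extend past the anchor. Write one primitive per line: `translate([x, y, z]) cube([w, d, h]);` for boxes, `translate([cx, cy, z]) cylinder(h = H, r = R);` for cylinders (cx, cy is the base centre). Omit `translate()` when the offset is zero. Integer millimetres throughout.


translate([581, 595, 0]) cylinder(h = 23, r = 103);


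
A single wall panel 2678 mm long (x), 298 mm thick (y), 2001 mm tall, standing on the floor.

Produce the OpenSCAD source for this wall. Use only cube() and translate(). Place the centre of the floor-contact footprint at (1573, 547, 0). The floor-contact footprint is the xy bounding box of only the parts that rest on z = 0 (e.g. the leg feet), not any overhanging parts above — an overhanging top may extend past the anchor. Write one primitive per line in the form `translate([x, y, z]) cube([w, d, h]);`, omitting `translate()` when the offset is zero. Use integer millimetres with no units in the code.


translate([234, 398, 0]) cube([2678, 298, 2001]);


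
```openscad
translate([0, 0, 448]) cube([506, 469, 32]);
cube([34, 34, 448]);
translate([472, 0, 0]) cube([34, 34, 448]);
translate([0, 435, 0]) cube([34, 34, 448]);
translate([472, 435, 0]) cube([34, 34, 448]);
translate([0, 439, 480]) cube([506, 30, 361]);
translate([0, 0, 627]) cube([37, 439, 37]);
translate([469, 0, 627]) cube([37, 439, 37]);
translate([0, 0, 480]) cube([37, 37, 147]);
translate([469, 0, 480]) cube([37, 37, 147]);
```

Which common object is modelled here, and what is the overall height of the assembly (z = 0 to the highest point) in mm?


A chair. The overall height is 841 mm.

A slab on four corner posts with a tall panel at the back — a chair. The seat slab sits at z = 448 with thickness 32, and the 361 mm backrest starts at the seat top, so the overall height is 448 + 32 + 361 = 841 mm.


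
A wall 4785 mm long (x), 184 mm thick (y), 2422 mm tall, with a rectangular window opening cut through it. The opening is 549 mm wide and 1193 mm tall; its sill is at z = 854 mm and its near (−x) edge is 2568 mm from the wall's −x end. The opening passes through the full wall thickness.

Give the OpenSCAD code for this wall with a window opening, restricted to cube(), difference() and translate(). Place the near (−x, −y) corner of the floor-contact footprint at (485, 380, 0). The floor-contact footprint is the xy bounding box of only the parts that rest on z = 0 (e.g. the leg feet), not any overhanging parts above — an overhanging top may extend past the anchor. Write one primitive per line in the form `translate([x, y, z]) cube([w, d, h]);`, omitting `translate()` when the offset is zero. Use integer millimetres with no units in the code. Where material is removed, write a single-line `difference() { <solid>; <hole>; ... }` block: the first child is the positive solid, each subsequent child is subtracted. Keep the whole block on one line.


difference() { translate([485, 380, 0]) cube([4785, 184, 2422]); translate([3053, 380, 854]) cube([549, 184, 1193]); }


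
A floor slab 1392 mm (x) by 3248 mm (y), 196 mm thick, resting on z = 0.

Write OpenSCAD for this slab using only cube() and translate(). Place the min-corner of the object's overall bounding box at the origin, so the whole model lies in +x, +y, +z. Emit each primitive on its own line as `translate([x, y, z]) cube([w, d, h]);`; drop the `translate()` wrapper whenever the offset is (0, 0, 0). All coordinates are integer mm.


cube([1392, 3248, 196]);


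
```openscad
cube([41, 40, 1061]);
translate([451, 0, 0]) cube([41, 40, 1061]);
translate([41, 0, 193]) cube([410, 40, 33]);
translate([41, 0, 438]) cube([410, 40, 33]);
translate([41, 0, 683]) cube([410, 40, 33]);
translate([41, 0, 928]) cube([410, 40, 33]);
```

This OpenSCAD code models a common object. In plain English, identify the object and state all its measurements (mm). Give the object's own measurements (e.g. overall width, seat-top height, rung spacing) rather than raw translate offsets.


A straight ladder. Two 41×40 mm vertical rails, 1061 mm tall, stand 492 mm apart (outside-to-outside) with their front faces coplanar on the −y side. 4 rungs, each 40 mm deep and 33 mm tall, span between the inner faces of the rails, front faces flush with the rails. The lowest rung's underside is at z = 193 mm and rungs are spaced 245 mm apart (underside to underside).


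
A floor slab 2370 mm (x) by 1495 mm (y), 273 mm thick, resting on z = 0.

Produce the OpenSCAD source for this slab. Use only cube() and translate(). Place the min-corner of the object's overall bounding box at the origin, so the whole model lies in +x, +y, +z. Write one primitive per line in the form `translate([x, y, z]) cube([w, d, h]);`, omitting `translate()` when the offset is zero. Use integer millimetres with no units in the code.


cube([2370, 1495, 273]);


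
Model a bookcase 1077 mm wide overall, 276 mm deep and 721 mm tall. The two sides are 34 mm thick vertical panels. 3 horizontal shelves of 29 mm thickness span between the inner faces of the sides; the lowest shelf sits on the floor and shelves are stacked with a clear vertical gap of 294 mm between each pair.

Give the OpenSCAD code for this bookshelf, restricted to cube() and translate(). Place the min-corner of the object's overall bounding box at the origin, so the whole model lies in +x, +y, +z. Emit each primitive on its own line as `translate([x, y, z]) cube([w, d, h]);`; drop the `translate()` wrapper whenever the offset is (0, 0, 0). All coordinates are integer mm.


cube([34, 276, 721]);
translate([1043, 0, 0]) cube([34, 276, 721]);
translate([34, 0, 0]) cube([1009, 276, 29]);
translate([34, 0, 323]) cube([1009, 276, 29]);
translate([34, 0, 646]) cube([1009, 276, 29]);


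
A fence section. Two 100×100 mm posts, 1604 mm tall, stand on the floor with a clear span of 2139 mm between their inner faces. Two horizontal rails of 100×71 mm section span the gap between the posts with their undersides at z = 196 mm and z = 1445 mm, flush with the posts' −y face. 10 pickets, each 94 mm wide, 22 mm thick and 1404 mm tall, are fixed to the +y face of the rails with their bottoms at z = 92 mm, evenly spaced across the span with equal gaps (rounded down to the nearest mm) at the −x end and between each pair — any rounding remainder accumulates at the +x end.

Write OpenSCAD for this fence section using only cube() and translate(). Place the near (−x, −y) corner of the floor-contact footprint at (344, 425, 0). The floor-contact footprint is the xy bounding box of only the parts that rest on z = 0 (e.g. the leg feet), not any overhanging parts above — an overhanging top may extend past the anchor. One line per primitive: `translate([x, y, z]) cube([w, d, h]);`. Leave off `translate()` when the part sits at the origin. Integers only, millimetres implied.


translate([344, 425, 0]) cube([100, 100, 1604]);
translate([2583, 425, 0]) cube([100, 100, 1604]);
translate([444, 425, 196]) cube([2139, 100, 71]);
translate([444, 425, 1445]) cube([2139, 100, 71]);
translate([553, 525, 92]) cube([94, 22, 1404]);
translate([756, 525, 92]) cube([94, 22, 1404]);
translate([959, 525, 92]) cube([94, 22, 1404]);
translate([1162, 525, 92]) cube([94, 22, 1404]);
translate([1365, 525, 92]) cube([94, 22, 1404]);
translate([1568, 525, 92]) cube([94, 22, 1404]);
translate([1771, 525, 92]) cube([94, 22, 1404]);
translate([1974, 525, 92]) cube([94, 22, 1404]);
translate([2177, 525, 92]) cube([94, 22, 1404]);
translate([2380, 525, 92]) cube([94, 22, 1404]);


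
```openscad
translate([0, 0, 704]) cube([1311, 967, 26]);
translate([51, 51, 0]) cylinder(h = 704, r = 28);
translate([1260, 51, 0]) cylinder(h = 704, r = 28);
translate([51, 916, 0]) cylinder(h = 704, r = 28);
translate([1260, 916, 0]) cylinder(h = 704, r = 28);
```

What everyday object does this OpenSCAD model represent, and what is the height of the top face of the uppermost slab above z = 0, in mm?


A table. The table height is 730 mm.

A 1311×967×26 slab sits at z = 704 on four Ø56 mm round legs — a table. The top surface is at 704 + 26 = 730 mm.


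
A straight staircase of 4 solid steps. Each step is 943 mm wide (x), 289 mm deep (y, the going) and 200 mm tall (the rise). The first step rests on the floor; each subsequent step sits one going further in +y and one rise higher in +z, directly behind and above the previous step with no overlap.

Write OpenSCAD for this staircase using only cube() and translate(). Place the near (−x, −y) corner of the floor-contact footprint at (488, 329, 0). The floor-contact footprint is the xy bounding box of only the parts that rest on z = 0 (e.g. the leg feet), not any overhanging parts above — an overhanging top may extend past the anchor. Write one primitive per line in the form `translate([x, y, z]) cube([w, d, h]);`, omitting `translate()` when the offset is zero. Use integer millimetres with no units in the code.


translate([488, 329, 0]) cube([943, 289, 200]);
translate([488, 618, 200]) cube([943, 289, 200]);
translate([488, 907, 400]) cube([943, 289, 200]);
translate([488, 1196, 600]) cube([943, 289, 200]);


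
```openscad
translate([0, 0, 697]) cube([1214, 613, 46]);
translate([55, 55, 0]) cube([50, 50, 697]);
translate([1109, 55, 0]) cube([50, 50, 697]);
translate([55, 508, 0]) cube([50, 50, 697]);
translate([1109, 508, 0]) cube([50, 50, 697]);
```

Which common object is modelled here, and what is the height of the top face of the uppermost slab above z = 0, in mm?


A table. The table height is 743 mm.

A 1214×613×46 slab sits at z = 697 on four 50 mm square posts — a table. The top surface is at 697 + 46 = 743 mm.


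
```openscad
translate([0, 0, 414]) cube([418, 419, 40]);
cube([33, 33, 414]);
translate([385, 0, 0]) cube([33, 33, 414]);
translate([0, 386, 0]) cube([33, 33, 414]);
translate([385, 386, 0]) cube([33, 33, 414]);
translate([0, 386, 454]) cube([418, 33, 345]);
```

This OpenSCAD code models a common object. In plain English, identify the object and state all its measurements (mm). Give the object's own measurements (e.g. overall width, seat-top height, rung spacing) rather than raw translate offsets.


A chair. The seat is a 418×419×40 mm slab with its top at z = 454 mm, on four 33×33 mm corner legs (flush with the seat edges, standing on z = 0). A flat backrest 33 mm thick, 345 mm tall, spans the full seat width and rises from the seat top along its +y edge, rear face flush with the rear of the seat.


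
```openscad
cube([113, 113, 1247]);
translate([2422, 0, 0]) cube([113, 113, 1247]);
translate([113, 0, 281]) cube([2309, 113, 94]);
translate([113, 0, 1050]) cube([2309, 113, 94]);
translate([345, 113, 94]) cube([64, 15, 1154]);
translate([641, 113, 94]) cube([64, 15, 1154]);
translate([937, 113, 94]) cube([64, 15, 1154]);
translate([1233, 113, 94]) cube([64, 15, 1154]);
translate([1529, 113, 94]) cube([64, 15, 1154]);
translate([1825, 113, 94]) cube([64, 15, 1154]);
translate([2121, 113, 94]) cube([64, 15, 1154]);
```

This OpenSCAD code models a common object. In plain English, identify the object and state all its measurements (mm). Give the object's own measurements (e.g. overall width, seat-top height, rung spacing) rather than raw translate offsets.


A fence section. Two 113×113 mm posts, 1247 mm tall, stand on the floor with a clear span of 2309 mm between their inner faces. Two horizontal rails of 113×94 mm section span the gap between the posts with their undersides at z = 281 mm and z = 1050 mm, flush with the posts' −y face. 7 pickets, each 64 mm wide, 15 mm thick and 1154 mm tall, are fixed to the +y face of the rails with their bottoms at z = 94 mm, spaced across the span with a 232 mm gap after the −x post and between neighbouring pickets, with 237 mm left before the +x post.
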